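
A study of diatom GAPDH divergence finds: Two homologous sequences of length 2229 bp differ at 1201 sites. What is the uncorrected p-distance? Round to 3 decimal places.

p = 1201/2229 = 0.538806… ≈ 0.539 (to 3 d.p.).

0.539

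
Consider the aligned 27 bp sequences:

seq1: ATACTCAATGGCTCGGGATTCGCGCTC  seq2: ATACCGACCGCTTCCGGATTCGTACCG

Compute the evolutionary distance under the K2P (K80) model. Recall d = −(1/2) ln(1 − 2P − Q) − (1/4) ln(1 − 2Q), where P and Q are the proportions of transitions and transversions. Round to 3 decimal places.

Of 27 sites, 6 differences are transitions and 5 are transversions, so P = 6/27 ≈ 0.222222 and Q = 5/27 ≈ 0.185185.
Under the Kimura two-parameter model, d = −½ ln(1 − 2P − Q) − ¼ ln(1 − 2Q).
1 − 2P − Q = 0.370371, giving −½ ln(0.370371) = 0.496625.
1 − 2Q = 0.62963, giving −¼ ln(0.62963) = 0.115656.
d = 0.496625 + 0.115656 = 0.612281.

0.612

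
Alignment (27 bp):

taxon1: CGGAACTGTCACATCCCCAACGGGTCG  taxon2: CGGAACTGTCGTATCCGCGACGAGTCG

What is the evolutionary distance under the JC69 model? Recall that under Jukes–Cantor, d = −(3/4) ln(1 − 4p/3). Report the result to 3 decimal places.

The sequences differ at 5 of 27 sites (11, 12, 17, 19, 23), so p = 5/27 ≈ 0.185185.
d = −(3/4) ln(1 − 4p/3) = −0.75 ln(1 − 0.246913) = −0.75 ln(0.753087)
  = −0.75 × (-0.283575) = 0.212681 substitutions/site.

0.213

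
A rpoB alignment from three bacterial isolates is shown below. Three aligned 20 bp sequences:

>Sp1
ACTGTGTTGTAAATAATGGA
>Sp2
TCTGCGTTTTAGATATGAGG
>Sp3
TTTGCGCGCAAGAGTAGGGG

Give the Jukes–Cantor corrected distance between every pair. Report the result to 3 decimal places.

Sp1–Sp2: 8/20 sites differ → p = 0.4, d = −0.75 ln(1 − 0.533333) = 0.571605 ≈ 0.572.
Sp1–Sp3: 12/20 sites differ → p = 0.6, d = −0.75 ln(1 − 0.8) = 1.207078 ≈ 1.207.
Sp2–Sp3: 9/20 sites differ → p = 0.45, d = −0.75 ln(1 − 0.6) = 0.687218 ≈ 0.687.

d(Sp1,Sp2) = 0.572, d(Sp1,Sp3) = 1.207, d(Sp2,Sp3) = 0.687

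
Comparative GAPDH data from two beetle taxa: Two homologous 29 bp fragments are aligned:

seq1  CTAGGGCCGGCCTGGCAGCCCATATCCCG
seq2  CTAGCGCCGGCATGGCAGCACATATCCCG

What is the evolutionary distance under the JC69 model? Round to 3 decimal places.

The sequences differ at 3 of 29 sites (5, 12, 20), so p = 3/29 ≈ 0.103448.
d = −(3/4) ln(1 − 4p/3) = −0.75 ln(1 − 0.137931) = −0.75 ln(0.862069)
  = −0.75 × (-0.148420) = 0.111315 substitutions/site.

0.111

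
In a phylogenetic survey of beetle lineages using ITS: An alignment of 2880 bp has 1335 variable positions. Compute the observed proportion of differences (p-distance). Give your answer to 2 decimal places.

p = 1335/2880 = 0.463541… ≈ 0.46 (to 2 d.p.).

0.46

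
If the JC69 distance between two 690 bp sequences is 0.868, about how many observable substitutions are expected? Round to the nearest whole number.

355

Invert JC69: p = (3/4)(1 − e^(−4d/3)) = 0.75 × (1 − e^(-1.157333)) = 0.75 × (1 − 0.314323) = 0.514258.
Expected differing sites = pL ≈ 0.514258 × 690 = 354.83802 ≈ 355.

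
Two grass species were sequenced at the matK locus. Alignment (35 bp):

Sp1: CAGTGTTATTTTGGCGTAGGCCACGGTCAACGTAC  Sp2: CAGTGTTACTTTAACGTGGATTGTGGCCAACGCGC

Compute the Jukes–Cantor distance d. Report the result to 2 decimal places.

0.46

The sequences differ at 12 of 35 sites, so p = 12/35 ≈ 0.342857.
d = −(3/4) ln(1 − 4p/3) = −0.75 ln(1 − 0.457143) = −0.75 ln(0.542857)
  = −0.75 × (-0.610909) = 0.458182 substitutions/site.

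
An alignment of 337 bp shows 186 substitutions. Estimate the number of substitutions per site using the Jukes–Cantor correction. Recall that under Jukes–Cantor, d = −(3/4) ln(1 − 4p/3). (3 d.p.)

0.999

p = 186/337 ≈ 0.551929.
d = −(3/4) ln(1 − 4p/3) = −0.75 ln(1 − 0.735905) = −0.75 ln(0.264095)
  = −0.75 × (-1.331446) = 0.998585 substitutions/site.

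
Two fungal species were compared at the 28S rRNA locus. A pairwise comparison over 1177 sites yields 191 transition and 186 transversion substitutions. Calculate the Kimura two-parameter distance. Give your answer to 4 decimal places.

0.4244

P = 191/1177 ≈ 0.162277 and Q = 186/1177 ≈ 0.158029.
Under the Kimura two-parameter model, d = −½ ln(1 − 2P − Q) − ¼ ln(1 − 2Q).
1 − 2P − Q = 0.517417, giving −½ ln(0.517417) = 0.329453.
1 − 2Q = 0.683942, giving −¼ ln(0.683942) = 0.094971.
d = 0.329453 + 0.094971 = 0.424424.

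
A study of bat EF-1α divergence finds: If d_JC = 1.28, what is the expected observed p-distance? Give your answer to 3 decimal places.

p = (3/4)(1 − e^(−4d/3)) = 0.75 × (1 − e^(-1.706667)) = 0.75 × (1 − 0.181470) = 0.613898.

0.614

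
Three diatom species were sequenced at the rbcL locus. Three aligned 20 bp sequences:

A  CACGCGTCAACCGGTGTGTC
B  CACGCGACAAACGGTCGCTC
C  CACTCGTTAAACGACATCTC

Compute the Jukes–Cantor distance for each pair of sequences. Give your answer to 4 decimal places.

d(A,B) = 0.3041, d(A,C) = 0.4715, d(B,C) = 0.4715

A–B: 5/20 sites differ → p = 0.25, d = −0.75 ln(1 − 0.333333) = 0.304098 ≈ 0.3041.
A–C: 7/20 sites differ → p = 0.35, d = −0.75 ln(1 − 0.466667) = 0.471457 ≈ 0.4715.
B–C: 7/20 sites differ → p = 0.35, d = −0.75 ln(1 − 0.466667) = 0.471457 ≈ 0.4715.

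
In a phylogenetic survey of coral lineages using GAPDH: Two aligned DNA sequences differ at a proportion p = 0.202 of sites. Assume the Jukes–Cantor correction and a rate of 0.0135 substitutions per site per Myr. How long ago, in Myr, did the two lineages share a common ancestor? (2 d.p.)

d = −(3/4) ln(1 − 4p/3) = −0.75 ln(1 − 0.269333) = −0.75 ln(0.730667)
  = −0.75 × (-0.313797) = 0.235348 substitutions/site.
Under a molecular clock d = 2μt, so t = d/(2μ) = 0.235348 / (2 × 0.0135) = 8.72 Myr.

8.72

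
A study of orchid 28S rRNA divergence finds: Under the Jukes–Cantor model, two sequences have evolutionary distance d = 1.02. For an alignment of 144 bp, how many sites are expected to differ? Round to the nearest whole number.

Invert JC69: p = (3/4)(1 − e^(−4d/3)) = 0.75 × (1 − e^(-1.36)) = 0.75 × (1 − 0.256661) = 0.557504.
Expected differing sites = pL ≈ 0.557504 × 144 = 80.280576 ≈ 80.

80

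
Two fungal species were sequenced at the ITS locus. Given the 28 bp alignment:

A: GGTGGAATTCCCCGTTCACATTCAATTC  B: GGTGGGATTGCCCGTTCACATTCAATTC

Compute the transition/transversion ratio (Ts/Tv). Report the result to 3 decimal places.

1.000

Transitions are A↔G and C↔T; transversions are all other mismatches.
Transitions: 1. Transversions: 1.
R = 1/1 = 1.000.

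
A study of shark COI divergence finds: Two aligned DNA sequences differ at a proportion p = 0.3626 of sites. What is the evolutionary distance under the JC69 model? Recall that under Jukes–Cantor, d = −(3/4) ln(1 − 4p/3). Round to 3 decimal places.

0.495

d = −(3/4) ln(1 − 4p/3) = −0.75 ln(1 − 0.483467) = −0.75 ln(0.516533)
  = −0.75 × (-0.660616) = 0.495462 substitutions/site.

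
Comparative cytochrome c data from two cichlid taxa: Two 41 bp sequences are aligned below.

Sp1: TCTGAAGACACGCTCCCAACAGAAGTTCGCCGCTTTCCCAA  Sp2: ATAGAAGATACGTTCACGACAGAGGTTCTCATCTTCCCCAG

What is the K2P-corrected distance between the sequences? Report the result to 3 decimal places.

0.421

Of 41 sites, 7 differences are transitions and 6 are transversions, so P = 7/41 ≈ 0.170732 and Q = 6/41 ≈ 0.146341.
Under the Kimura two-parameter model, d = −½ ln(1 − 2P − Q) − ¼ ln(1 − 2Q).
1 − 2P − Q = 0.512195, giving −½ ln(0.512195) = 0.334525.
1 − 2Q = 0.707318, giving −¼ ln(0.707318) = 0.086569.
d = 0.334525 + 0.086569 = 0.421094.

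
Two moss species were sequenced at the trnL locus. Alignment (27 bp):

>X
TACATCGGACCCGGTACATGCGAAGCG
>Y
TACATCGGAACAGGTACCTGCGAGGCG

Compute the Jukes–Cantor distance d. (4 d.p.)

0.1650

The sequences differ at 4 of 27 sites (10, 12, 18, 24), so p = 4/27 ≈ 0.148148.
d = −(3/4) ln(1 − 4p/3) = −0.75 ln(1 − 0.197531) = −0.75 ln(0.802469)
  = −0.75 × (-0.220062) = 0.165047 substitutions/site.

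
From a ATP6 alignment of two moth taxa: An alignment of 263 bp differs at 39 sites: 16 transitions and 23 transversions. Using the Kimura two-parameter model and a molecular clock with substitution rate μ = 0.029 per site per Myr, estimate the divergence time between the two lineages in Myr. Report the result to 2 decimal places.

2.85

P = 16/263 ≈ 0.060837 and Q = 23/263 ≈ 0.087452.
Under the Kimura two-parameter model, d = −½ ln(1 − 2P − Q) − ¼ ln(1 − 2Q).
1 − 2P − Q = 0.790874, giving −½ ln(0.790874) = 0.117308.
1 − 2Q = 0.825096, giving −¼ ln(0.825096) = 0.048064.
d = 0.117308 + 0.048064 = 0.165372.
Under a molecular clock d = 2μt, so t = d/(2μ) = 0.165372 / (2 × 0.029) = 2.85 Myr.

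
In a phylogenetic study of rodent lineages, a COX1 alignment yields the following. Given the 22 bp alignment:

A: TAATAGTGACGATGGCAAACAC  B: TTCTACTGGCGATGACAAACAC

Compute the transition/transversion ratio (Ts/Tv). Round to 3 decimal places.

Transitions are A↔G and C↔T; transversions are all other mismatches.
Transitions: 2. Transversions: 3.
R = 2/3 = 0.666666… ≈ 0.667 (to 3 d.p.).

0.667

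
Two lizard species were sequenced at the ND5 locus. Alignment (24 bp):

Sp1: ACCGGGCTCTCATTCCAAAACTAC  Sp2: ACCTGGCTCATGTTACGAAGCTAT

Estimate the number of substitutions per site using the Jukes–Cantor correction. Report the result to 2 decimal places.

The sequences differ at 8 of 24 sites (4, 10, 11, 12, 15, 17, 20, 24), so p = 8/24 ≈ 0.333333.
d = −(3/4) ln(1 − 4p/3) = −0.75 ln(1 − 0.444444) = −0.75 ln(0.555556)
  = −0.75 × (-0.587786) = 0.440840 substitutions/site.

0.44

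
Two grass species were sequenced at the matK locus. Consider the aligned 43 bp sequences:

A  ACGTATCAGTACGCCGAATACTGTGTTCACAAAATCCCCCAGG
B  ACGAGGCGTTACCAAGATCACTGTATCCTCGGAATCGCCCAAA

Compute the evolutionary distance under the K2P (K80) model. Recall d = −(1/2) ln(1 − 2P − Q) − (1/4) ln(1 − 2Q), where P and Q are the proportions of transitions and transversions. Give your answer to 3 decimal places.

0.630

Of 43 sites, 9 differences are transitions and 9 are transversions, so P = 9/43 ≈ 0.209302 and Q = 9/43 ≈ 0.209302.
Under the Kimura two-parameter model, d = −½ ln(1 − 2P − Q) − ¼ ln(1 − 2Q).
1 − 2P − Q = 0.372094, giving −½ ln(0.372094) = 0.494304.
1 − 2Q = 0.581396, giving −¼ ln(0.581396) = 0.135581.
d = 0.494304 + 0.135581 = 0.629885.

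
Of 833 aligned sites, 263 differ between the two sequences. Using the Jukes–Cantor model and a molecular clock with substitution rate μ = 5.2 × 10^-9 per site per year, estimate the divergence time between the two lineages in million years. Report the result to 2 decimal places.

39.40

p = 263/833 ≈ 0.315726.
d = −(3/4) ln(1 − 4p/3) = −0.75 ln(1 − 0.420968) = −0.75 ln(0.579032)
  = −0.75 × (-0.546398) = 0.409799 substitutions/site.
Under a molecular clock d = 2μt, so t = d/(2μ) = 0.409799 / (2 × 5.2 × 10^-9) = 39.40 million years.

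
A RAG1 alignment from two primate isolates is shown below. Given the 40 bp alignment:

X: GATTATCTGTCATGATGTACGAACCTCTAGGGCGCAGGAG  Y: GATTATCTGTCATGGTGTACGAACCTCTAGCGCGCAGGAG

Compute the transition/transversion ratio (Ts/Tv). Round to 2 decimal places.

Transitions are A↔G and C↔T; transversions are all other mismatches.
Transitions: 1. Transversions: 1.
R = 1/1 = 1.00.

1.00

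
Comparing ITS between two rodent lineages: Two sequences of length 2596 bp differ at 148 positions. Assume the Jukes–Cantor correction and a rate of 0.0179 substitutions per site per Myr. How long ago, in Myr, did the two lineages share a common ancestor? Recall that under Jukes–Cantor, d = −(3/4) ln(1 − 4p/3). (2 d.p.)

1.66

p = 148/2596 ≈ 0.057011.
d = −(3/4) ln(1 − 4p/3) = −0.75 ln(1 − 0.076015) = −0.75 ln(0.923985)
  = −0.75 × (-0.079059) = 0.059294 substitutions/site.
Under a molecular clock d = 2μt, so t = d/(2μ) = 0.059294 / (2 × 0.0179) = 1.66 Myr.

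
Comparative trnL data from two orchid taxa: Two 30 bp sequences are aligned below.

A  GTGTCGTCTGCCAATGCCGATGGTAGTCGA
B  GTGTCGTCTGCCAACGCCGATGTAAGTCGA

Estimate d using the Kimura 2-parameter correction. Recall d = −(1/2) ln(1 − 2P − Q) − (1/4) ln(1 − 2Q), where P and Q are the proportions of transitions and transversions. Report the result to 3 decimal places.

0.107

Of 30 sites, 1 differences are transitions and 2 are transversions, so P = 1/30 ≈ 0.033333 and Q = 2/30 ≈ 0.066667.
Under the Kimura two-parameter model, d = −½ ln(1 − 2P − Q) − ¼ ln(1 − 2Q).
1 − 2P − Q = 0.866667, giving −½ ln(0.866667) = 0.071550.
1 − 2Q = 0.866666, giving −¼ ln(0.866666) = 0.035775.
d = 0.071550 + 0.035775 = 0.107325.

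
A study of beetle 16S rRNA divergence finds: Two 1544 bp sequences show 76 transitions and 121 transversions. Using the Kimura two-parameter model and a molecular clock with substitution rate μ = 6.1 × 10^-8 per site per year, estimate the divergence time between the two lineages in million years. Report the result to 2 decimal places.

1.15

P = 76/1544 ≈ 0.049223 and Q = 121/1544 ≈ 0.078368.
Under the Kimura two-parameter model, d = −½ ln(1 − 2P − Q) − ¼ ln(1 − 2Q).
1 − 2P − Q = 0.823186, giving −½ ln(0.823186) = 0.097287.
1 − 2Q = 0.843264, giving −¼ ln(0.843264) = 0.042619.
d = 0.097287 + 0.042619 = 0.139906.
Under a molecular clock d = 2μt, so t = d/(2μ) = 0.139906 / (2 × 6.1 × 10^-8) = 1.15 million years.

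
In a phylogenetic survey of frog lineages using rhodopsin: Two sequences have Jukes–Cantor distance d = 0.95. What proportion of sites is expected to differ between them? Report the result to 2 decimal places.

p = (3/4)(1 − e^(−4d/3)) = 0.75 × (1 − e^(-1.266667)) = 0.75 × (1 − 0.281769) = 0.538673.

0.54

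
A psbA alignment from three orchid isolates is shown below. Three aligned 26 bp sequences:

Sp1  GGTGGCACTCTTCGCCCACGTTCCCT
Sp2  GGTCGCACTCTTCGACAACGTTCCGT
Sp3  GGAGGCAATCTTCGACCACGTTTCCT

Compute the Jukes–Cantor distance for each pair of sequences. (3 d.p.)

Sp1–Sp2: 4/26 sites differ → p ≈ 0.153846, d = −0.75 ln(1 − 0.205128) = 0.172181 ≈ 0.172.
Sp1–Sp3: 4/26 sites differ → p ≈ 0.153846, d = −0.75 ln(1 − 0.205128) = 0.172181 ≈ 0.172.
Sp2–Sp3: 6/26 sites differ → p ≈ 0.230769, d = −0.75 ln(1 − 0.307692) = 0.275793 ≈ 0.276.

d(Sp1,Sp2) = 0.172, d(Sp1,Sp3) = 0.172, d(Sp2,Sp3) = 0.276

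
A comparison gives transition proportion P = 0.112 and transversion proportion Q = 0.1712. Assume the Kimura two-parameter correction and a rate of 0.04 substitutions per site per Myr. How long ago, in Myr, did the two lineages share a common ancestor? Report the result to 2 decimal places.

Under the Kimura two-parameter model, d = −½ ln(1 − 2P − Q) − ¼ ln(1 − 2Q).
1 − 2P − Q = 0.6048, giving −½ ln(0.6048) = 0.251429.
1 − 2Q = 0.6576, giving −¼ ln(0.6576) = 0.104790.
d = 0.251429 + 0.104790 = 0.356219.
Under a molecular clock d = 2μt, so t = d/(2μ) = 0.356219 / (2 × 0.04) = 4.45 Myr.

4.45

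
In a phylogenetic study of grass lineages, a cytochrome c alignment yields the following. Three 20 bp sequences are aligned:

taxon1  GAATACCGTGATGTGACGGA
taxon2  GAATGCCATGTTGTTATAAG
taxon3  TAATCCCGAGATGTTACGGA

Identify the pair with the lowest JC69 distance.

taxon1 and taxon3

taxon1–taxon2: 8/20 differ, p = 0.400, d = 0.572.
taxon1–taxon3: 4/20 differ, p = 0.200, d = 0.233.
taxon2–taxon3: 9/20 differ, p = 0.450, d = 0.687.
The smallest distance is between taxon1 and taxon3.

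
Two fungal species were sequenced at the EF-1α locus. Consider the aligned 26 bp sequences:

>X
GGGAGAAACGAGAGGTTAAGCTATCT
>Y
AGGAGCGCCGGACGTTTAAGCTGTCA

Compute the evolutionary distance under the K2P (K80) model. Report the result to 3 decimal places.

Of 26 sites, 5 differences are transitions and 5 are transversions, so P = 5/26 ≈ 0.192308 and Q = 5/26 ≈ 0.192308.
Under the Kimura two-parameter model, d = −½ ln(1 − 2P − Q) − ¼ ln(1 − 2Q).
1 − 2P − Q = 0.423076, giving −½ ln(0.423076) = 0.430102.
1 − 2Q = 0.615384, giving −¼ ln(0.615384) = 0.121377.
d = 0.430102 + 0.121377 = 0.551479.

0.551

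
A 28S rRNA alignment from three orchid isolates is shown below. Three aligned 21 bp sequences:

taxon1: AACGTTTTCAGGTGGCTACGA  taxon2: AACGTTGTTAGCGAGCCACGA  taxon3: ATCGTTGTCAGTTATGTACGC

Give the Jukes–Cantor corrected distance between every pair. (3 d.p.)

d(taxon1,taxon2) = 0.360, d(taxon1,taxon3) = 0.441, d(taxon2,taxon3) = 0.532

taxon1–taxon2: 6/21 sites differ → p ≈ 0.285714, d = −0.75 ln(1 − 0.380952) = 0.359679 ≈ 0.360.
taxon1–taxon3: 7/21 sites differ → p ≈ 0.333333, d = −0.75 ln(1 − 0.444444) = 0.440839 ≈ 0.441.
taxon2–taxon3: 8/21 sites differ → p ≈ 0.380952, d = −0.75 ln(1 − 0.507936) = 0.531860 ≈ 0.532.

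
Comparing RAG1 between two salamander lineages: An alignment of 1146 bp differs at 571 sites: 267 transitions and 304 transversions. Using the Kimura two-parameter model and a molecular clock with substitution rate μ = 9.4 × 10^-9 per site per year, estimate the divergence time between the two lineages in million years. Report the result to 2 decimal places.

45.00

P = 267/1146 ≈ 0.232984 and Q = 304/1146 ≈ 0.265271.
Under the Kimura two-parameter model, d = −½ ln(1 − 2P − Q) − ¼ ln(1 − 2Q).
1 − 2P − Q = 0.268761, giving −½ ln(0.268761) = 0.656966.
1 − 2Q = 0.469458, giving −¼ ln(0.469458) = 0.189044.
d = 0.656966 + 0.189044 = 0.846010.
Under a molecular clock d = 2μt, so t = d/(2μ) = 0.846010 / (2 × 9.4 × 10^-9) = 45.00 million years.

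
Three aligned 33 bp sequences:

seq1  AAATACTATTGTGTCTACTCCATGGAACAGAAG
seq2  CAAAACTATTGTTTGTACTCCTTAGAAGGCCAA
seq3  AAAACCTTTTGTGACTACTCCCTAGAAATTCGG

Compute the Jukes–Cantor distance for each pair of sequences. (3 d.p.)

seq1–seq2: 11/33 sites differ → p ≈ 0.333333, d = −0.75 ln(1 − 0.444444) = 0.440839 ≈ 0.441.
seq1–seq3: 11/33 sites differ → p ≈ 0.333333, d = −0.75 ln(1 − 0.444444) = 0.440839 ≈ 0.441.
seq2–seq3: 12/33 sites differ → p ≈ 0.363636, d = −0.75 ln(1 − 0.484848) = 0.497470 ≈ 0.497.

d(seq1,seq2) = 0.441, d(seq1,seq3) = 0.441, d(seq2,seq3) = 0.497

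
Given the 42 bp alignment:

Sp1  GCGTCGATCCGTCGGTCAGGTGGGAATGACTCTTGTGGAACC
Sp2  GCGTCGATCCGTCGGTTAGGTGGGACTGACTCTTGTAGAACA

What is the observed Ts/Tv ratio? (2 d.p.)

1.00

Transitions are A↔G and C↔T; transversions are all other mismatches.
Transitions: 2. Transversions: 2.
R = 2/2 = 1.00.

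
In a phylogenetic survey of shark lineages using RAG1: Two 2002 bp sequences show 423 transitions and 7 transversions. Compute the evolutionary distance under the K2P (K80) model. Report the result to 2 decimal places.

0.28

P = 423/2002 ≈ 0.211289 and Q = 7/2002 ≈ 0.003497.
Under the Kimura two-parameter model, d = −½ ln(1 − 2P − Q) − ¼ ln(1 − 2Q).
1 − 2P − Q = 0.573925, giving −½ ln(0.573925) = 0.277628.
1 − 2Q = 0.993006, giving −¼ ln(0.993006) = 0.001755.
d = 0.277628 + 0.001755 = 0.279383.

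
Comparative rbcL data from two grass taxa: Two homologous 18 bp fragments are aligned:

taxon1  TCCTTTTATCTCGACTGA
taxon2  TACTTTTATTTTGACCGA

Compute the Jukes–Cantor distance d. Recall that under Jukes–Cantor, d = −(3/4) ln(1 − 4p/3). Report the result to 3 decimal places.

0.264

The sequences differ at 4 of 18 sites (2, 10, 12, 16), so p = 4/18 ≈ 0.222222.
d = −(3/4) ln(1 − 4p/3) = −0.75 ln(1 − 0.296296) = −0.75 ln(0.703704)
  = −0.75 × (-0.351397) = 0.263548 substitutions/site.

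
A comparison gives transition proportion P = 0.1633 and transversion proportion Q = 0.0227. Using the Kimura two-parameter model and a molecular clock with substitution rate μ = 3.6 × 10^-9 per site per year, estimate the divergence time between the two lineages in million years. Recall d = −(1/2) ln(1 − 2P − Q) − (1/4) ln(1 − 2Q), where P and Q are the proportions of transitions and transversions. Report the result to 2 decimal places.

31.45

Under the Kimura two-parameter model, d = −½ ln(1 − 2P − Q) − ¼ ln(1 − 2Q).
1 − 2P − Q = 0.6507, giving −½ ln(0.6507) = 0.214853.
1 − 2Q = 0.9546, giving −¼ ln(0.9546) = 0.011616.
d = 0.214853 + 0.011616 = 0.226469.
Under a molecular clock d = 2μt, so t = d/(2μ) = 0.226469 / (2 × 3.6 × 10^-9) = 31.45 million years.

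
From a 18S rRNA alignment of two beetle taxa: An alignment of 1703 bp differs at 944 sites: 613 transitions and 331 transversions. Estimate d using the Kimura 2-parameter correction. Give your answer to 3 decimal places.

1.351

P = 613/1703 ≈ 0.359953 and Q = 331/1703 ≈ 0.194363.
Under the Kimura two-parameter model, d = −½ ln(1 − 2P − Q) − ¼ ln(1 − 2Q).
1 − 2P − Q = 0.085731, giving −½ ln(0.085731) = 1.228270.
1 − 2Q = 0.611274, giving −¼ ln(0.611274) = 0.123052.
d = 1.228270 + 0.123052 = 1.351322.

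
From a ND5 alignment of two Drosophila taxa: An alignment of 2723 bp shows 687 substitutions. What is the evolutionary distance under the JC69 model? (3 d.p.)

0.308

p = 687/2723 ≈ 0.252295.
d = −(3/4) ln(1 − 4p/3) = −0.75 ln(1 − 0.336393) = −0.75 ln(0.663607)
  = −0.75 × (-0.410065) = 0.307549 substitutions/site.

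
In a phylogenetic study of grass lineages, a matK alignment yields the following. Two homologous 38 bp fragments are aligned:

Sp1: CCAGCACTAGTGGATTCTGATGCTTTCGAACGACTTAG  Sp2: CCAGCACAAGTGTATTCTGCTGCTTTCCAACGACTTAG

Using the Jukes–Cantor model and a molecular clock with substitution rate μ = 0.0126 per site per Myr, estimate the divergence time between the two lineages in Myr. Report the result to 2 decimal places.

The sequences differ at 4 of 38 sites (8, 13, 20, 28), so p = 4/38 ≈ 0.105263.
d = −(3/4) ln(1 − 4p/3) = −0.75 ln(1 − 0.140351) = −0.75 ln(0.859649)
  = −0.75 × (-0.151231) = 0.113423 substitutions/site.
Under a molecular clock d = 2μt, so t = d/(2μ) = 0.113423 / (2 × 0.0126) = 4.50 Myr.

4.50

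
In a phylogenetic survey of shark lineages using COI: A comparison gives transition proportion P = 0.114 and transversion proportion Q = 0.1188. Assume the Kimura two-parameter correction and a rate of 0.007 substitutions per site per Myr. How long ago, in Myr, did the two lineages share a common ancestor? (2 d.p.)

Under the Kimura two-parameter model, d = −½ ln(1 − 2P − Q) − ¼ ln(1 − 2Q).
1 − 2P − Q = 0.6532, giving −½ ln(0.6532) = 0.212936.
1 − 2Q = 0.7624, giving −¼ ln(0.7624) = 0.067821.
d = 0.212936 + 0.067821 = 0.280757.
Under a molecular clock d = 2μt, so t = d/(2μ) = 0.280757 / (2 × 0.007) = 20.05 Myr.

20.05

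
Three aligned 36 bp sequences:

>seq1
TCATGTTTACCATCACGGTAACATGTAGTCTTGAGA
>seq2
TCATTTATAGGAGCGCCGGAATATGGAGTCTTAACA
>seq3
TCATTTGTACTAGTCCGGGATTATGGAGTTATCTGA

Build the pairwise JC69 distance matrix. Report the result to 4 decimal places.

d(seq1,seq2) = 0.4408, d(seq1,seq3) = 0.5482, d(seq2,seq3) = 0.4408

seq1–seq2: 12/36 sites differ → p ≈ 0.333333, d = −0.75 ln(1 − 0.444444) = 0.440839 ≈ 0.4408.
seq1–seq3: 14/36 sites differ → p ≈ 0.388889, d = −0.75 ln(1 − 0.518519) = 0.548166 ≈ 0.5482.
seq2–seq3: 12/36 sites differ → p ≈ 0.333333, d = −0.75 ln(1 − 0.444444) = 0.440839 ≈ 0.4408.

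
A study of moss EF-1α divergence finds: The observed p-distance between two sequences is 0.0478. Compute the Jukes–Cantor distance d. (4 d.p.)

0.0494

d = −(3/4) ln(1 − 4p/3) = −0.75 ln(1 − 0.063733) = −0.75 ln(0.936267)
  = −0.75 × (-0.065855) = 0.049391 substitutions/site.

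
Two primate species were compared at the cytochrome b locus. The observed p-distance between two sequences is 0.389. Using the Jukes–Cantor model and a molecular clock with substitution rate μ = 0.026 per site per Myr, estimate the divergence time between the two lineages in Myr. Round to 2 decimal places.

10.55

d = −(3/4) ln(1 − 4p/3) = −0.75 ln(1 − 0.518667) = −0.75 ln(0.481333)
  = −0.75 × (-0.731196) = 0.548397 substitutions/site.
Under a molecular clock d = 2μt, so t = d/(2μ) = 0.548397 / (2 × 0.026) = 10.55 Myr.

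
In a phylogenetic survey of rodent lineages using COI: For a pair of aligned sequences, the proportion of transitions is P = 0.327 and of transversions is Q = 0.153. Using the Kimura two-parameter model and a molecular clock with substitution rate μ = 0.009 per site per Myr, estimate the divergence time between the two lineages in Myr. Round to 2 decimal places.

Under the Kimura two-parameter model, d = −½ ln(1 − 2P − Q) − ¼ ln(1 − 2Q).
1 − 2P − Q = 0.193, giving −½ ln(0.193) = 0.822533.
1 − 2Q = 0.694, giving −¼ ln(0.694) = 0.091321.
d = 0.822533 + 0.091321 = 0.913854.
Under a molecular clock d = 2μt, so t = d/(2μ) = 0.913854 / (2 × 0.009) = 50.77 Myr.

50.77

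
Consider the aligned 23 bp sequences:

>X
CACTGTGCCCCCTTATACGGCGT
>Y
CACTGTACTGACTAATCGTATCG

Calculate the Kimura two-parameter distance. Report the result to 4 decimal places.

Of 23 sites, 4 differences are transitions and 8 are transversions, so P = 4/23 ≈ 0.173913 and Q = 8/23 ≈ 0.347826.
Under the Kimura two-parameter model, d = −½ ln(1 − 2P − Q) − ¼ ln(1 − 2Q).
1 − 2P − Q = 0.304348, giving −½ ln(0.304348) = 0.594792.
1 − 2Q = 0.304348, giving −¼ ln(0.304348) = 0.297396.
d = 0.594792 + 0.297396 = 0.892188.

0.8922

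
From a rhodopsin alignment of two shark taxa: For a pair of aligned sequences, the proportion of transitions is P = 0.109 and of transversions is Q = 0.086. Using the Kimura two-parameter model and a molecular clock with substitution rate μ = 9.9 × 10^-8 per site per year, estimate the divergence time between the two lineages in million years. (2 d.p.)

Under the Kimura two-parameter model, d = −½ ln(1 − 2P − Q) − ¼ ln(1 − 2Q).
1 − 2P − Q = 0.696, giving −½ ln(0.696) = 0.181203.
1 − 2Q = 0.828, giving −¼ ln(0.828) = 0.047186.
d = 0.181203 + 0.047186 = 0.228389.
Under a molecular clock d = 2μt, so t = d/(2μ) = 0.228389 / (2 × 9.9 × 10^-8) = 1.15 million years.

1.15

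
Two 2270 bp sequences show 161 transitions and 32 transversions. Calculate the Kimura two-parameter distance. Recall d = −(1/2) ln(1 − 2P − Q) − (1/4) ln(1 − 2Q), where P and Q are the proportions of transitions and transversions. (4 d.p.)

P = 161/2270 ≈ 0.070925 and Q = 32/2270 ≈ 0.014097.
Under the Kimura two-parameter model, d = −½ ln(1 − 2P − Q) − ¼ ln(1 − 2Q).
1 − 2P − Q = 0.844053, giving −½ ln(0.844053) = 0.084770.
1 − 2Q = 0.971806, giving −¼ ln(0.971806) = 0.007150.
d = 0.084770 + 0.007150 = 0.091920.

0.0919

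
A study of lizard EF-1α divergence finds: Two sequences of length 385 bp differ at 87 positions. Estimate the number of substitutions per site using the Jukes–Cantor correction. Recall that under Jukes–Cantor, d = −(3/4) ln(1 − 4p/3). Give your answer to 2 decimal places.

p = 87/385 ≈ 0.225974.
d = −(3/4) ln(1 − 4p/3) = −0.75 ln(1 − 0.301299) = −0.75 ln(0.698701)
  = −0.75 × (-0.358532) = 0.268899 substitutions/site.

0.27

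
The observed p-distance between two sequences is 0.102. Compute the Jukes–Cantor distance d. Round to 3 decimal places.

d = −(3/4) ln(1 − 4p/3) = −0.75 ln(1 − 0.136) = −0.75 ln(0.864)
  = −0.75 × (-0.146183) = 0.109637 substitutions/site.

0.110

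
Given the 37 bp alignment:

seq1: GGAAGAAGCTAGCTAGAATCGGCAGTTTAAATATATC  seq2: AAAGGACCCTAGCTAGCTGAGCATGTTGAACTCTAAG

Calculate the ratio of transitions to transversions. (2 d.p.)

Transitions are A↔G and C↔T; transversions are all other mismatches.
Transitions: 3. Transversions: 14.
R = 3/14 = 0.214285… ≈ 0.21 (to 2 d.p.).

0.21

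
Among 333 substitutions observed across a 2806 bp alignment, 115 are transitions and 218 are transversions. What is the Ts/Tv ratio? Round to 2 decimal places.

0.53

R = 115/218 = 0.527522… ≈ 0.53 (to 2 d.p.).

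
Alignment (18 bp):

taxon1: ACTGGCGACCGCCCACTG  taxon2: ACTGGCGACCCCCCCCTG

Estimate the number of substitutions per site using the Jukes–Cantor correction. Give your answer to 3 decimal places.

The sequences differ at 2 of 18 sites (11, 15), so p = 2/18 ≈ 0.111111.
d = −(3/4) ln(1 − 4p/3) = −0.75 ln(1 − 0.148148) = −0.75 ln(0.851852)
  = −0.75 × (-0.160342) = 0.120257 substitutions/site.

0.120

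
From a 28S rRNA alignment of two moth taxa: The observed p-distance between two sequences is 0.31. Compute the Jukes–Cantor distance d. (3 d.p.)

d = −(3/4) ln(1 − 4p/3) = −0.75 ln(1 − 0.413333) = −0.75 ln(0.586667)
  = −0.75 × (-0.533298) = 0.399974 substitutions/site.

0.400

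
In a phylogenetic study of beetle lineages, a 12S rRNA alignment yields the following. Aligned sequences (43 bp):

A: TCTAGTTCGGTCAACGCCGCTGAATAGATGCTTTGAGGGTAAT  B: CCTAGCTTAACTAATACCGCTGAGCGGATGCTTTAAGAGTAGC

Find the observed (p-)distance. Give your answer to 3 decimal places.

The sequences differ at 16 of 43 positions.
p = 16/43 = 0.372093… ≈ 0.372 (to 3 d.p.).

0.372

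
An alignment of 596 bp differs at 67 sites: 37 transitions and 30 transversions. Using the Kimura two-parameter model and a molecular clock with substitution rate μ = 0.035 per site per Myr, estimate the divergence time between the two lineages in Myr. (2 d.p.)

1.75

P = 37/596 ≈ 0.062081 and Q = 30/596 ≈ 0.050336.
Under the Kimura two-parameter model, d = −½ ln(1 − 2P − Q) − ¼ ln(1 − 2Q).
1 − 2P − Q = 0.825502, giving −½ ln(0.825502) = 0.095882.
1 − 2Q = 0.899328, giving −¼ ln(0.899328) = 0.026527.
d = 0.095882 + 0.026527 = 0.122409.
Under a molecular clock d = 2μt, so t = d/(2μ) = 0.122409 / (2 × 0.035) = 1.75 Myr.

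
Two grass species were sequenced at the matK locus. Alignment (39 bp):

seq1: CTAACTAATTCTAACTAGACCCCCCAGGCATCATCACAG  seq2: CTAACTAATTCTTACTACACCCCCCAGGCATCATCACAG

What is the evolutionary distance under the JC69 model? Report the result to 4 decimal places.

0.0531

The sequences differ at 2 of 39 sites (13, 18), so p = 2/39 ≈ 0.051282.
d = −(3/4) ln(1 − 4p/3) = −0.75 ln(1 − 0.068376) = −0.75 ln(0.931624)
  = −0.75 × (-0.070826) = 0.053120 substitutions/site.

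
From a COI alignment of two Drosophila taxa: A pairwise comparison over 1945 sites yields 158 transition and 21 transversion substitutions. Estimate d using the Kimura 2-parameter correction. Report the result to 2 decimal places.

P = 158/1945 ≈ 0.081234 and Q = 21/1945 ≈ 0.010797.
Under the Kimura two-parameter model, d = −½ ln(1 − 2P − Q) − ¼ ln(1 − 2Q).
1 − 2P − Q = 0.826735, giving −½ ln(0.826735) = 0.095136.
1 − 2Q = 0.978406, giving −¼ ln(0.978406) = 0.005458.
d = 0.095136 + 0.005458 = 0.100594.

0.10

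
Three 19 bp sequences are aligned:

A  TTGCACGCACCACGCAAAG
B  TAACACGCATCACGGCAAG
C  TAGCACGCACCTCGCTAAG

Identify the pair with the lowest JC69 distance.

A and C

A–B: 5/19 differ, p = 0.263, d = 0.324.
A–C: 3/19 differ, p = 0.158, d = 0.177.
B–C: 5/19 differ, p = 0.263, d = 0.324.
The smallest distance is between A and C.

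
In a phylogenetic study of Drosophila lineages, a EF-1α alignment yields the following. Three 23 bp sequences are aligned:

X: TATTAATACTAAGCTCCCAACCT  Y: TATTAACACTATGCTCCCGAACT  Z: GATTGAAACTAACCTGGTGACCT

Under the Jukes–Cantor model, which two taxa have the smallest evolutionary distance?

X–Y: 4/23 differ, p = 0.174, d = 0.198.
X–Z: 8/23 differ, p = 0.348, d = 0.467.
Y–Z: 9/23 differ, p = 0.391, d = 0.553.
The smallest distance is between X and Y.

X and Y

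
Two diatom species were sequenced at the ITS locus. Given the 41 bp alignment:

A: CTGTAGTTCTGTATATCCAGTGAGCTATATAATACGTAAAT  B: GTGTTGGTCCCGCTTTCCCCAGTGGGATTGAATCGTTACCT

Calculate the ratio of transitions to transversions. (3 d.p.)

Transitions are A↔G and C↔T; transversions are all other mismatches.
Transitions: 1. Transversions: 20.
R = 1/20 = 0.050.

0.050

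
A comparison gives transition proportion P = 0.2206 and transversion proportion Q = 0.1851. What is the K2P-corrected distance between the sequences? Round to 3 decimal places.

Under the Kimura two-parameter model, d = −½ ln(1 − 2P − Q) − ¼ ln(1 − 2Q).
1 − 2P − Q = 0.3737, giving −½ ln(0.3737) = 0.492151.
1 − 2Q = 0.6298, giving −¼ ln(0.6298) = 0.115588.
d = 0.492151 + 0.115588 = 0.607739.

0.608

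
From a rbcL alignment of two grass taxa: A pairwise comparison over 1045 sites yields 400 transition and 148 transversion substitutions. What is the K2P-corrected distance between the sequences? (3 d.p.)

P = 400/1045 ≈ 0.382775 and Q = 148/1045 ≈ 0.141627.
Under the Kimura two-parameter model, d = −½ ln(1 − 2P − Q) − ¼ ln(1 − 2Q).
1 − 2P − Q = 0.092823, giving −½ ln(0.092823) = 1.188530.
1 − 2Q = 0.716746, giving −¼ ln(0.716746) = 0.083258.
d = 1.188530 + 0.083258 = 1.271788.

1.272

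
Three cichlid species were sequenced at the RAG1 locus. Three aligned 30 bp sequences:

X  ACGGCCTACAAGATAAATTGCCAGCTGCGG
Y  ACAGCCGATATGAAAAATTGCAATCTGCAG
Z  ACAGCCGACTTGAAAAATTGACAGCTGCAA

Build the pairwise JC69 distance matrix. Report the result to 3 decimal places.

X–Y: 8/30 sites differ → p ≈ 0.266667, d = −0.75 ln(1 − 0.355556) = 0.329526 ≈ 0.330.
X–Z: 8/30 sites differ → p ≈ 0.266667, d = −0.75 ln(1 − 0.355556) = 0.329526 ≈ 0.330.
Y–Z: 6/30 sites differ → p = 0.2, d = −0.75 ln(1 − 0.266667) = 0.232617 ≈ 0.233.

d(X,Y) = 0.330, d(X,Z) = 0.330, d(Y,Z) = 0.233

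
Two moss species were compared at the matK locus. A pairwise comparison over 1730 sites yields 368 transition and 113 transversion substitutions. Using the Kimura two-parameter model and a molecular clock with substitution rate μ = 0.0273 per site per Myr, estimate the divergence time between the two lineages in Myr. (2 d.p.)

P = 368/1730 ≈ 0.212717 and Q = 113/1730 ≈ 0.065318.
Under the Kimura two-parameter model, d = −½ ln(1 − 2P − Q) − ¼ ln(1 − 2Q).
1 − 2P − Q = 0.509248, giving −½ ln(0.509248) = 0.337410.
1 − 2Q = 0.869364, giving −¼ ln(0.869364) = 0.034998.
d = 0.337410 + 0.034998 = 0.372408.
Under a molecular clock d = 2μt, so t = d/(2μ) = 0.372408 / (2 × 0.0273) = 6.82 Myr.

6.82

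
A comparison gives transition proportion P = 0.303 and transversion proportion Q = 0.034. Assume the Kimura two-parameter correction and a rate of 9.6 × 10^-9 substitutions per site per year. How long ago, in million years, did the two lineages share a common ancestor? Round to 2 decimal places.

Under the Kimura two-parameter model, d = −½ ln(1 − 2P − Q) − ¼ ln(1 − 2Q).
1 − 2P − Q = 0.36, giving −½ ln(0.36) = 0.510826.
1 − 2Q = 0.932, giving −¼ ln(0.932) = 0.017606.
d = 0.510826 + 0.017606 = 0.528432.
Under a molecular clock d = 2μt, so t = d/(2μ) = 0.528432 / (2 × 9.6 × 10^-9) = 27.52 million years.

27.52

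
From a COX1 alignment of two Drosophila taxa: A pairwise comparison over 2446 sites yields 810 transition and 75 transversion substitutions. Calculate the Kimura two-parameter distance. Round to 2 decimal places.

P = 810/2446 ≈ 0.331153 and Q = 75/2446 ≈ 0.030662.
Under the Kimura two-parameter model, d = −½ ln(1 − 2P − Q) − ¼ ln(1 − 2Q).
1 − 2P − Q = 0.307032, giving −½ ln(0.307032) = 0.590402.
1 − 2Q = 0.938676, giving −¼ ln(0.938676) = 0.015821.
d = 0.590402 + 0.015821 = 0.606223.

0.61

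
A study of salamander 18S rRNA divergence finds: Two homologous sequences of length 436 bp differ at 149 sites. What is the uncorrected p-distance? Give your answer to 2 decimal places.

0.34

p = 149/436 = 0.341743… ≈ 0.34 (to 2 d.p.).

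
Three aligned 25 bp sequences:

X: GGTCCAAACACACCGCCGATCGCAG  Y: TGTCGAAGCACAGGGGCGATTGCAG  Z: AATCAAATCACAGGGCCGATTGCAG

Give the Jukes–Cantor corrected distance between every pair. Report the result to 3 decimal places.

d(X,Y) = 0.351, d(X,Z) = 0.351, d(Y,Z) = 0.233

X–Y: 7/25 sites differ → p = 0.28, d = −0.75 ln(1 − 0.373333) = 0.350505 ≈ 0.351.
X–Z: 7/25 sites differ → p = 0.28, d = −0.75 ln(1 − 0.373333) = 0.350505 ≈ 0.351.
Y–Z: 5/25 sites differ → p = 0.2, d = −0.75 ln(1 − 0.266667) = 0.232617 ≈ 0.233.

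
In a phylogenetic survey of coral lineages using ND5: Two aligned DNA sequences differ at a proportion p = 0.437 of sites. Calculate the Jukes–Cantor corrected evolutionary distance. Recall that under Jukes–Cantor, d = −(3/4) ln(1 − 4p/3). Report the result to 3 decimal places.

0.655

d = −(3/4) ln(1 − 4p/3) = −0.75 ln(1 − 0.582667) = −0.75 ln(0.417333)
  = −0.75 × (-0.873871) = 0.655403 substitutions/site.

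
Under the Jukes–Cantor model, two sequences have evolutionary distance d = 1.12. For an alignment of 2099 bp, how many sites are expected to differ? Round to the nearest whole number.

1221

Invert JC69: p = (3/4)(1 − e^(−4d/3)) = 0.75 × (1 − e^(-1.493333)) = 0.75 × (1 − 0.224623) = 0.581533.
Expected differing sites = pL ≈ 0.581533 × 2099 = 1220.637767 ≈ 1221.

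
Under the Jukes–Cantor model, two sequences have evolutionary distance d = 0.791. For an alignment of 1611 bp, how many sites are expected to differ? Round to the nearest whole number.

Invert JC69: p = (3/4)(1 − e^(−4d/3)) = 0.75 × (1 − e^(-1.054667)) = 0.75 × (1 − 0.348308) = 0.488769.
Expected differing sites = pL ≈ 0.488769 × 1611 = 787.406859 ≈ 787.

787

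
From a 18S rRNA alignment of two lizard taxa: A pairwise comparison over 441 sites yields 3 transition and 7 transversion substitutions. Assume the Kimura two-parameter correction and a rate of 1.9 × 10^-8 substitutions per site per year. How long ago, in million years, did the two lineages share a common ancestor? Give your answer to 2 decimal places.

0.61

P = 3/441 ≈ 0.006803 and Q = 7/441 ≈ 0.015873.
Under the Kimura two-parameter model, d = −½ ln(1 − 2P − Q) − ¼ ln(1 − 2Q).
1 − 2P − Q = 0.970521, giving −½ ln(0.970521) = 0.014961.
1 − 2Q = 0.968254, giving −¼ ln(0.968254) = 0.008065.
d = 0.014961 + 0.008065 = 0.023026.
Under a molecular clock d = 2μt, so t = d/(2μ) = 0.023026 / (2 × 1.9 × 10^-8) = 0.61 million years.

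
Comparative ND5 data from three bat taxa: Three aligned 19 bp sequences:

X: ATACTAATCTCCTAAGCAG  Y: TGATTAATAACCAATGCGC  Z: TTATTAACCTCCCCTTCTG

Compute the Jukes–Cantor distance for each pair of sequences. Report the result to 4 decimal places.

d(X,Y) = 0.7489, d(X,Z) = 0.6181, d(Y,Z) = 0.7489

X–Y: 9/19 sites differ → p ≈ 0.473684, d = −0.75 ln(1 − 0.631579) = 0.748897 ≈ 0.7489.
X–Z: 8/19 sites differ → p ≈ 0.421053, d = −0.75 ln(1 − 0.561404) = 0.618132 ≈ 0.6181.
Y–Z: 9/19 sites differ → p ≈ 0.473684, d = −0.75 ln(1 − 0.631579) = 0.748897 ≈ 0.7489.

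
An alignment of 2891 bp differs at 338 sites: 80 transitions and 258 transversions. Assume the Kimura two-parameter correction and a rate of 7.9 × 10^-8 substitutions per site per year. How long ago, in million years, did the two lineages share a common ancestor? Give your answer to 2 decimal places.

0.81

P = 80/2891 ≈ 0.027672 and Q = 258/2891 ≈ 0.089242.
Under the Kimura two-parameter model, d = −½ ln(1 − 2P − Q) − ¼ ln(1 − 2Q).
1 − 2P − Q = 0.855414, giving −½ ln(0.855414) = 0.078085.
1 − 2Q = 0.821516, giving −¼ ln(0.821516) = 0.049151.
d = 0.078085 + 0.049151 = 0.127236.
Under a molecular clock d = 2μt, so t = d/(2μ) = 0.127236 / (2 × 7.9 × 10^-8) = 0.81 million years.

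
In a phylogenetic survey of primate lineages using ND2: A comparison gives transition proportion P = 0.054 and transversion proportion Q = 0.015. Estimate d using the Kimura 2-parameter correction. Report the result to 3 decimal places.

0.073

Under the Kimura two-parameter model, d = −½ ln(1 − 2P − Q) − ¼ ln(1 − 2Q).
1 − 2P − Q = 0.877, giving −½ ln(0.877) = 0.065624.
1 − 2Q = 0.97, giving −¼ ln(0.97) = 0.007615.
d = 0.065624 + 0.007615 = 0.073239.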